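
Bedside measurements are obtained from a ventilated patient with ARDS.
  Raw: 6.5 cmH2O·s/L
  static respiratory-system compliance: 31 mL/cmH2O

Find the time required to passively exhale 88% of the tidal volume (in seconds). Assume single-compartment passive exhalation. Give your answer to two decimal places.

τ = R × C = 6.5 × 31 mL/cmH2O = 6.5 × 0.031 L/cmH2O = 0.2015 s.
Exhaled fraction f = 1 − e^(−t/τ) → t = −τ·ln(1 − f) = −0.2015·ln(0.12) = 0.4272 s.

0.43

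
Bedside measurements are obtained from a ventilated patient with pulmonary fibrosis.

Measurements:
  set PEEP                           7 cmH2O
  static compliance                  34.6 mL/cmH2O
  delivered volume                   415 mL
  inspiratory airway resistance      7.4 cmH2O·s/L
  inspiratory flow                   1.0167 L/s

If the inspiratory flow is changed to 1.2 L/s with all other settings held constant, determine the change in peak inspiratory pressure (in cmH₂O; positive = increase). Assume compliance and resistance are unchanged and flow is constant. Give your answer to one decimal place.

PIP = Vt/C + R·V̇ + PEEP (constant-flow equation of motion).
Only the resistive term changes: ΔPIP = R × ΔV̇ = 7.4 × (1.2 − 1.0167) = 7.4 × 0.1833 = 1.356 cmH2O.

1.4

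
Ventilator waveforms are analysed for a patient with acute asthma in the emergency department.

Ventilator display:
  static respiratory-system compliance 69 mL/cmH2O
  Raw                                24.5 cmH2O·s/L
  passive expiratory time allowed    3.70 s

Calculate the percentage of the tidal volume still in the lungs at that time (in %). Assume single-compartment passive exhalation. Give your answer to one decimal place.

11.2

τ = R × C = 24.5 × 69 mL/cmH2O = 24.5 × 0.069 L/cmH2O = 1.691 s.
Passive exhalation: V(t)/V₀ = e^(−t/τ) = e^(−3.70/1.691) = 0.1121.
Fraction remaining = 0.1121 → 11.21%.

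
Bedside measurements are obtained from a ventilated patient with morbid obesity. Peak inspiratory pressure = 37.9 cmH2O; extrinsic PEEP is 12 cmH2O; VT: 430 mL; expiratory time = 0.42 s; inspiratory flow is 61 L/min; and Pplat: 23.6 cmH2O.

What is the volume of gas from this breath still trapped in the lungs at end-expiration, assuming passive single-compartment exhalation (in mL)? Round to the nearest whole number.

192

Flow: 61 L/min ÷ 60 = 1.0167 L/s.
R = (PIP − Pplat)/V̇ = (37.9 − 23.6) / 1.0167 = 14.3/1.0167 = 14.065 cmH2O·s/L.
C = Vt/(Pplat − PEEP) = 430.0 / (23.6 − 12) = 430.0/11.6 = 37.069 mL/cmH2O.
τ = R × C = 14.065 × 0.03707 L/cmH2O = 0.5214 s.
Fraction remaining = e^(−Te/τ) = e^(−0.42/0.5214) = 0.4469.
Trapped volume = 430.0 × 0.4469 = 192.17 mL.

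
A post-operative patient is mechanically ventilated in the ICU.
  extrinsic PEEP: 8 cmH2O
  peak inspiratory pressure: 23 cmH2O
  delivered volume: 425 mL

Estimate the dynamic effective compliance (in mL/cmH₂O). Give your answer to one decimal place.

Dynamic compliance = Vt / (PIP − PEEP) = 425 / (23 − 8) = 425 / 15.0 = 28.333 mL/cmH2O.

28.3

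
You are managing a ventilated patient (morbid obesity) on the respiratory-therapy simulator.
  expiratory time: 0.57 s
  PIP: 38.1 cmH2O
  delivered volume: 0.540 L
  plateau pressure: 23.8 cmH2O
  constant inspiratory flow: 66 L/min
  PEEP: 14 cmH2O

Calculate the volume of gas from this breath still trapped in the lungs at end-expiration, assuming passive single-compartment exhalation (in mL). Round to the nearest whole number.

244

Flow: 66 L/min ÷ 60 = 1.1 L/s.
R = (PIP − Pplat)/V̇ = (38.1 − 23.8) / 1.1 = 14.3/1.1 = 13.0 cmH2O·s/L.
C = Vt/(Pplat − PEEP) = 540.0 / (23.8 − 14) = 540.0/9.8 = 55.102 mL/cmH2O.
τ = R × C = 13.0 × 0.0551 L/cmH2O = 0.7163 s.
Fraction remaining = e^(−Te/τ) = e^(−0.57/0.7163) = 0.4512.
Trapped volume = 540.0 × 0.4512 = 243.65 mL.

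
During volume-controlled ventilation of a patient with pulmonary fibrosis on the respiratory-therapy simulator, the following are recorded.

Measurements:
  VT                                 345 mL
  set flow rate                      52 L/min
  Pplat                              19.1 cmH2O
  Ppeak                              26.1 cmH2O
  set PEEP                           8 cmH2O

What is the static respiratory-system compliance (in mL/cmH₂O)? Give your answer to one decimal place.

31.1

Cstat = Vt / (Pplat − PEEP) = 345 / (19.1 − 8) = 345 / 11.1 = 31.081 mL/cmH2O.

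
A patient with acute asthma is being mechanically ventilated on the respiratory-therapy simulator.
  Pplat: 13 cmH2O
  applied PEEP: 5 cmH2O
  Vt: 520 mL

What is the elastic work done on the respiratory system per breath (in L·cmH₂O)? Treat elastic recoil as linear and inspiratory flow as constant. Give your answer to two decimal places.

2.08

Elastic work ≈ ½ × (Pplat − PEEP) × Vt = 0.5 × (13 − 5) × 0.520 L = 0.5 × 8.0 × 0.520 = 2.08 L·cmH2O.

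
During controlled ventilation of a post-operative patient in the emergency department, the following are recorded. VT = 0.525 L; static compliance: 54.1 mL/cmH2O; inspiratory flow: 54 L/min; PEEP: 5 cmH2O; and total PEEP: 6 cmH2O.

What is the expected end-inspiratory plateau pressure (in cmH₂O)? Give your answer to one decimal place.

End-expiratory occlusion gives total PEEP = 6 cmH2O (intrinsic PEEP = 6 − 5 = 1). Use total PEEP for the elastic gradient.
Pplat = PEEPtotal + Vt / Cstat = 6 + 525 / 54.1 = 6 + 9.704 = 15.704 cmH2O.

15.7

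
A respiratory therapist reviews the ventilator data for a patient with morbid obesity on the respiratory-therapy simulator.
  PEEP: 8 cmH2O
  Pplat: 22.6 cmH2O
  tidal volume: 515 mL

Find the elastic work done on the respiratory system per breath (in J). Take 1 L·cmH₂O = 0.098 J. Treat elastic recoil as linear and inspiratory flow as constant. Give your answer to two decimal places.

0.37

Elastic work ≈ ½ × (Pplat − PEEP) × Vt = 0.5 × (22.6 − 8) × 0.515 L = 0.5 × 14.6 × 0.515 = 3.76 L·cmH2O.
× 0.098 J/(L·cmH2O) → 0.3685 J.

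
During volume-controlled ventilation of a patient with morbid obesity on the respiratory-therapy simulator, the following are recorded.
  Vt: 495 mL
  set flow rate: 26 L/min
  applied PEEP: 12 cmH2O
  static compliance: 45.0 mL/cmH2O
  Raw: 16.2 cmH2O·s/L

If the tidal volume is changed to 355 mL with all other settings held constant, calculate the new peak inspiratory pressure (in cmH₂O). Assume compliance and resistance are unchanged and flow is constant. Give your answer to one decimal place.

Flow: 26 L/min ÷ 60 = 0.4333 L/s.
PIP = Vt/C + R·V̇ + PEEP (constant-flow equation of motion).
Only the elastic term changes: ΔPIP = ΔVt / C = (355 − 495) / 45.0 = -3.111 cmH2O.
Original PIP = 495/45.0 + 16.2×0.4333 + 12 = 30.019 cmH2O; new PIP = 30.019 + (-3.111) = 26.908 cmH2O.

26.9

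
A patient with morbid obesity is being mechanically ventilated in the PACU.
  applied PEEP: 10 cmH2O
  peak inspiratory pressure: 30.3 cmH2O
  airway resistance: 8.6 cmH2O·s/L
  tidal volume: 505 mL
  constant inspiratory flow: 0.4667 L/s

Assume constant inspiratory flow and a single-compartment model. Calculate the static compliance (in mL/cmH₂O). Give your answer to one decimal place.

Equation of motion (constant flow): PIP = Vt/C + R·V̇ + PEEP.
Vt/C = PIP − R·V̇ − PEEP = 30.3 − 8.6×0.4667 − 10 = 30.3 − 4.014 − 10 = 16.286 cmH2O.
C = Vt / 16.286 = 505 / 16.286 = 31.008 mL/cmH2O.

31.0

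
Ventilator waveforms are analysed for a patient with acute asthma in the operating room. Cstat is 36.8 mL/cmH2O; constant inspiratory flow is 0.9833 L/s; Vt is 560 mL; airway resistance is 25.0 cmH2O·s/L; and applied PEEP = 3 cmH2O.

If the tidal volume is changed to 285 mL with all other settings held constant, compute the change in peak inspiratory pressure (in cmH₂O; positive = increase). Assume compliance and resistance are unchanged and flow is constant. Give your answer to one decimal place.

PIP = Vt/C + R·V̇ + PEEP (constant-flow equation of motion).
Only the elastic term changes: ΔPIP = ΔVt / C = (285 − 560) / 36.8 = -7.473 cmH2O.

-7.5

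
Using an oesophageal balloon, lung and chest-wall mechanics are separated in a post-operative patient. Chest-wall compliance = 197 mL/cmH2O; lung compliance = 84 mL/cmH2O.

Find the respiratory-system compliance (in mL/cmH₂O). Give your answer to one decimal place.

58.9

Lung and chest wall are elastances in series: 1/Crs = 1/CL + 1/Ccw.
1/Crs = 1/84 + 1/197 = 0.01698.
Crs = 58.893 mL/cmH2O.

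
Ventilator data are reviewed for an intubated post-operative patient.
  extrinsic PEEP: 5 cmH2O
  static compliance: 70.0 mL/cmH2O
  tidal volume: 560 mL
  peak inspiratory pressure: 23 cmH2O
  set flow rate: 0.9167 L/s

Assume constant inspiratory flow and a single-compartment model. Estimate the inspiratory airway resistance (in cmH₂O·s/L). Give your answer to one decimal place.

Equation of motion (constant flow): PIP = Vt/C + R·V̇ + PEEP.
R·V̇ = PIP − Vt/C − PEEP = 23 − 560/70.0 − 5 = 23 − 8.0 − 5 = 10.0 cmH2O.
R = 10.0 / 0.9167 = 10.909 cmH2O·s/L.

10.9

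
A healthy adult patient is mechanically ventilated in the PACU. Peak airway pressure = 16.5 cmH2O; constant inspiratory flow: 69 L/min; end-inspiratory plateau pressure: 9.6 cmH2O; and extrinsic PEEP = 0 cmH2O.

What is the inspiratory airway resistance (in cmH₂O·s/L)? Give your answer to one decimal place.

6.0

Flow: 69 L/min ÷ 60 = 1.15 L/s.
Raw = (PIP − Pplat) / flow = (16.5 − 9.6) / 1.15 = 6.9 / 1.15 = 6.0 cmH2O·s/L.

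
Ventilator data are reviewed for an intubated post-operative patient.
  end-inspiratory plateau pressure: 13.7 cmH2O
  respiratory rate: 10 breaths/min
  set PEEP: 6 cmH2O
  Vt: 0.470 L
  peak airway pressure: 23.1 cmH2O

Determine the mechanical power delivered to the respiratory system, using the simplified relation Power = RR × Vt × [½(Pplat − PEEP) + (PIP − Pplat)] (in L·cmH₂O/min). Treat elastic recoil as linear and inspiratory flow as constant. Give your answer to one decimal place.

62.3

Per-breath work = Vt × [½(Pplat−PEEP) + (PIP−Pplat)] = 0.470 × [0.5×7.7 + 9.4] = 0.470 × 13.25 = 6.228 L·cmH2O.
Power = 10 × 6.228 = 62.28 L·cmH2O/min.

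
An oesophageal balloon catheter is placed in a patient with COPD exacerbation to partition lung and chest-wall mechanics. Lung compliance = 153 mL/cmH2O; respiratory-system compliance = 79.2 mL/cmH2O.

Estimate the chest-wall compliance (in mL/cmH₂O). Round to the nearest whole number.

1/Ccw = 1/Crs − 1/CL.
1/Ccw = 1/79.2 − 1/153 = 0.00609.
Ccw = 164.2 mL/cmH2O.

164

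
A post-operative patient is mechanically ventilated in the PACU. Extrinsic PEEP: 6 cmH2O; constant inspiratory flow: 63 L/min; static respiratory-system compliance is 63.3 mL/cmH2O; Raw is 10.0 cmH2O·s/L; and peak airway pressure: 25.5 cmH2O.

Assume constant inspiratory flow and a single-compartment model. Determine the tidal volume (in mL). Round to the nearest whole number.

Flow: 63 L/min ÷ 60 = 1.05 L/s.
Equation of motion (constant flow): PIP = Vt/C + R·V̇ + PEEP.
Vt/C = PIP − R·V̇ − PEEP = 25.5 − 10.5 − 6 = 9.0 cmH2O.
Vt = C × 9.0 = 63.3 × 9.0 = 569.7 mL.

570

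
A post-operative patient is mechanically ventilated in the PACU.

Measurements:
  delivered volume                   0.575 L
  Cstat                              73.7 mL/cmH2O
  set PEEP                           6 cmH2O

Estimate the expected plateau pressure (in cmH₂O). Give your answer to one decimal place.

Pplat = PEEP + Vt / Cstat = 6 + 575 / 73.7 = 6 + 7.802 = 13.802 cmH2O.

13.8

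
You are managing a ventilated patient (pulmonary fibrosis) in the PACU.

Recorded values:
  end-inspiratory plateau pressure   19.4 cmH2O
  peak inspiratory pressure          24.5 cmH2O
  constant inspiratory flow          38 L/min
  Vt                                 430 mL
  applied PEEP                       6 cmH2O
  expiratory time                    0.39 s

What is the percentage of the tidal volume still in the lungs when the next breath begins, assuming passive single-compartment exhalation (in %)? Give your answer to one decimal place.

Flow: 38 L/min ÷ 60 = 0.6333 L/s.
R = (PIP − Pplat)/V̇ = (24.5 − 19.4) / 0.6333 = 5.1/0.6333 = 8.053 cmH2O·s/L.
C = Vt/(Pplat − PEEP) = 430.0 / (19.4 − 6) = 430.0/13.4 = 32.09 mL/cmH2O.
τ = R × C = 8.053 × 0.03209 L/cmH2O = 0.2584 s.
Fraction remaining at end-expiration = e^(−Te/τ) = e^(−0.39/0.2584) = 0.2211 → 22.11%.

22.1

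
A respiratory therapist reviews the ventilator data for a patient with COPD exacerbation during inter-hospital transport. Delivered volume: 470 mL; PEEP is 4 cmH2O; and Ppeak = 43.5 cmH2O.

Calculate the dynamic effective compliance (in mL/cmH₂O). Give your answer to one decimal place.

11.9

Dynamic compliance = Vt / (PIP − PEEP) = 470 / (43.5 − 4) = 470 / 39.5 = 11.899 mL/cmH2O.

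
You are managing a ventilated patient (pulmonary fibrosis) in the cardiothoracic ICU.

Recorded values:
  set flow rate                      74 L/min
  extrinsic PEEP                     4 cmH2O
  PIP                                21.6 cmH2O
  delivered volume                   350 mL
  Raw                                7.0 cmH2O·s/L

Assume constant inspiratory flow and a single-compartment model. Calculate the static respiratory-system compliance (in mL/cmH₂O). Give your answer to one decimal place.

39.0

Flow: 74 L/min ÷ 60 = 1.2333 L/s.
Equation of motion (constant flow): PIP = Vt/C + R·V̇ + PEEP.
Vt/C = PIP − R·V̇ − PEEP = 21.6 − 7.0×1.2333 − 4 = 21.6 − 8.633 − 4 = 8.967 cmH2O.
C = Vt / 8.967 = 350 / 8.967 = 39.032 mL/cmH2O.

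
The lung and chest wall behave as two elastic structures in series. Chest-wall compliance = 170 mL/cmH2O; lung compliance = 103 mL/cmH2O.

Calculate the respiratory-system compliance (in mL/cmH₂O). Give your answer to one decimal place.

64.1

Lung and chest wall are elastances in series: 1/Crs = 1/CL + 1/Ccw.
1/Crs = 1/103 + 1/170 = 0.01559.
Crs = 64.144 mL/cmH2O.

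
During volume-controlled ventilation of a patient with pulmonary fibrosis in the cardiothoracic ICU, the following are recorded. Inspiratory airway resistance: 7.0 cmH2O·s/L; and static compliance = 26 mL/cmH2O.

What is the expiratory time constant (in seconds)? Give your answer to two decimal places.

0.18

τ = R × C = 7.0 × 26 mL/cmH2O = 7.0 × 0.026 L/cmH2O = 0.182 s.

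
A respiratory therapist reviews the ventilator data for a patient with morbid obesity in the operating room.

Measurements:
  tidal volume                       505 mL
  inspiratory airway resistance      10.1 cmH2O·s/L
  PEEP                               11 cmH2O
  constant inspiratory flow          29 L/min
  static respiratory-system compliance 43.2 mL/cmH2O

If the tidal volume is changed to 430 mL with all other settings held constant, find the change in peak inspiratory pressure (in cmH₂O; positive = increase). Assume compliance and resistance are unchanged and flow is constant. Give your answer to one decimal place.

-1.7

PIP = Vt/C + R·V̇ + PEEP (constant-flow equation of motion).
Only the elastic term changes: ΔPIP = ΔVt / C = (430 − 505) / 43.2 = -1.736 cmH2O.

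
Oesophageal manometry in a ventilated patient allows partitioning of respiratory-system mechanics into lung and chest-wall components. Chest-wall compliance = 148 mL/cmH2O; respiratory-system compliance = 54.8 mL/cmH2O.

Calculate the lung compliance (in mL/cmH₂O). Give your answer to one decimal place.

87.0

1/CL = 1/Crs − 1/Ccw.
1/CL = 1/54.8 − 1/148 = 0.01149.
CL = 87.032 mL/cmH2O.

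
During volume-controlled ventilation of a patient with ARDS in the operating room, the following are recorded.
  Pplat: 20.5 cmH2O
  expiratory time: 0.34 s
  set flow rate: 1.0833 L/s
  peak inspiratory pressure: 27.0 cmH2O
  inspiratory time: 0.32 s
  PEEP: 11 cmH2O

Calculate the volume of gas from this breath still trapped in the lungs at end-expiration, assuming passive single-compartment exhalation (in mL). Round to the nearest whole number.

73

Vt = flow × Ti = 1.0833 L/s × 0.32 s × 1000 mL/L = 346.66 mL.
R = (PIP − Pplat)/V̇ = (27.0 − 20.5) / 1.0833 = 6.5/1.0833 = 6.0 cmH2O·s/L.
C = Vt/(Pplat − PEEP) = 346.66 / (20.5 − 11) = 346.66/9.5 = 36.491 mL/cmH2O.
τ = R × C = 6.0 × 0.03649 L/cmH2O = 0.2189 s.
Fraction remaining = e^(−Te/τ) = e^(−0.34/0.2189) = 0.2116.
Trapped volume = 346.66 × 0.2116 = 73.353 mL.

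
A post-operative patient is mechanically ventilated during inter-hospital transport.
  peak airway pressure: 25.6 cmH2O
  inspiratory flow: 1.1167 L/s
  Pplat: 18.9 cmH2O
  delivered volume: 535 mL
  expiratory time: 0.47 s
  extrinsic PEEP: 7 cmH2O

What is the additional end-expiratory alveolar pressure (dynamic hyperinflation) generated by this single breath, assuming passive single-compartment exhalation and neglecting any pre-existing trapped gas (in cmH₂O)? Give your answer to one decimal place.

R = (PIP − Pplat)/V̇ = (25.6 − 18.9) / 1.1167 = 6.7/1.1167 = 6.0 cmH2O·s/L.
C = Vt/(Pplat − PEEP) = 535.0 / (18.9 − 7) = 535.0/11.9 = 44.958 mL/cmH2O.
τ = R × C = 6.0 × 0.04496 L/cmH2O = 0.2698 s.
Fraction remaining = e^(−Te/τ) = e^(−0.47/0.2698) = 0.1752; trapped volume = 535.0 × 0.1752 = 93.732 mL.
Additional alveolar pressure from trapping ≈ V_trapped / C = 93.732 / 44.958 = 2.085 cmH2O.

2.1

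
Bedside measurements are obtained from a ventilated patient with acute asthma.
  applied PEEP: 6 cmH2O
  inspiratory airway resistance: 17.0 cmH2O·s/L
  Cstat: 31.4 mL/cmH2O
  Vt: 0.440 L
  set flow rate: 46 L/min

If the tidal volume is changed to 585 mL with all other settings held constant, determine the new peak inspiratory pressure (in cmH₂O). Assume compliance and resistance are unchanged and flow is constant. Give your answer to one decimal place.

Flow: 46 L/min ÷ 60 = 0.7667 L/s.
PIP = Vt/C + R·V̇ + PEEP (constant-flow equation of motion).
Only the elastic term changes: ΔPIP = ΔVt / C = (585 − 440) / 31.4 = 4.618 cmH2O.
Original PIP = 440/31.4 + 17.0×0.7667 + 6 = 33.047 cmH2O; new PIP = 33.047 + (4.618) = 37.665 cmH2O.

37.7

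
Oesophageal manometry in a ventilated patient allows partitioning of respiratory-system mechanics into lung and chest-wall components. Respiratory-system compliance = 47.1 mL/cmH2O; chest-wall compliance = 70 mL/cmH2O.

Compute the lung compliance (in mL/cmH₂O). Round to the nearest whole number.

1/CL = 1/Crs − 1/Ccw.
1/CL = 1/47.1 − 1/70 = 0.006946.
CL = 143.97 mL/cmH2O.

144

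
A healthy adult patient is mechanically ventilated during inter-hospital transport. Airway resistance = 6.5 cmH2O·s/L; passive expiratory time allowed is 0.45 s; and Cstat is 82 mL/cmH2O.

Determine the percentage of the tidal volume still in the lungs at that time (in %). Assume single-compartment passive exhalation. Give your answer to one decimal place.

τ = R × C = 6.5 × 82 mL/cmH2O = 6.5 × 0.082 L/cmH2O = 0.533 s.
Passive exhalation: V(t)/V₀ = e^(−t/τ) = e^(−0.45/0.533) = 0.4299.
Fraction remaining = 0.4299 → 42.99%.

43.0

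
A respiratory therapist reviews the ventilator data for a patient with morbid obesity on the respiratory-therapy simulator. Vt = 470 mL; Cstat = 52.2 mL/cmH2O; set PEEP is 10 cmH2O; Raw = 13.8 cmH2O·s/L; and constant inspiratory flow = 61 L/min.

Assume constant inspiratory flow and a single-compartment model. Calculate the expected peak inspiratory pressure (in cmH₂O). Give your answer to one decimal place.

33.0

Flow: 61 L/min ÷ 60 = 1.0167 L/s.
Equation of motion (constant flow): PIP = Vt/C + R·V̇ + PEEP.
PIP = 470/52.2 + 13.8×1.0167 + 10 = 9.004 + 14.03 + 10 = 33.034 cmH2O.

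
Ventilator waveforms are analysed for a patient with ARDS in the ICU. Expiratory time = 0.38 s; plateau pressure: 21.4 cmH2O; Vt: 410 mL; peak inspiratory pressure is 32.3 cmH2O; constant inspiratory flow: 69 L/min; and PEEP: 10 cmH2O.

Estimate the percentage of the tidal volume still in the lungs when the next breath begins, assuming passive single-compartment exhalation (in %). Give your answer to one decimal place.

32.8

Flow: 69 L/min ÷ 60 = 1.15 L/s.
R = (PIP − Pplat)/V̇ = (32.3 − 21.4) / 1.15 = 10.9/1.15 = 9.478 cmH2O·s/L.
C = Vt/(Pplat − PEEP) = 410.0 / (21.4 − 10) = 410.0/11.4 = 35.965 mL/cmH2O.
τ = R × C = 9.478 × 0.03597 L/cmH2O = 0.3409 s.
Fraction remaining at end-expiration = e^(−Te/τ) = e^(−0.38/0.3409) = 0.328 → 32.8%.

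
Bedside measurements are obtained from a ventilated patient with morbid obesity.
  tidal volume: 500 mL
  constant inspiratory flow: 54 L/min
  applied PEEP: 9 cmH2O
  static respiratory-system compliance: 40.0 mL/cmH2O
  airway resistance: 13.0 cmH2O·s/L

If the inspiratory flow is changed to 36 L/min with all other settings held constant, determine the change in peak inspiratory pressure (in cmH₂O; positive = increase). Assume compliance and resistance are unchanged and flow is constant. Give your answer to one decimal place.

Flow: 54 L/min ÷ 60 = 0.9 L/s.
New flow: 36 L/min ÷ 60 = 0.6 L/s.
PIP = Vt/C + R·V̇ + PEEP (constant-flow equation of motion).
Only the resistive term changes: ΔPIP = R × ΔV̇ = 13.0 × (0.6 − 0.9) = 13.0 × -0.3 = -3.9 cmH2O.

-3.9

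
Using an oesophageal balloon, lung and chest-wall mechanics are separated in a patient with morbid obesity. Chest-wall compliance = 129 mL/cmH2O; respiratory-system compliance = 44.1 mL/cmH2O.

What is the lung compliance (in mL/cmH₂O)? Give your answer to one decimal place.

67.0

1/CL = 1/Crs − 1/Ccw.
1/CL = 1/44.1 − 1/129 = 0.01492.
CL = 67.024 mL/cmH2O.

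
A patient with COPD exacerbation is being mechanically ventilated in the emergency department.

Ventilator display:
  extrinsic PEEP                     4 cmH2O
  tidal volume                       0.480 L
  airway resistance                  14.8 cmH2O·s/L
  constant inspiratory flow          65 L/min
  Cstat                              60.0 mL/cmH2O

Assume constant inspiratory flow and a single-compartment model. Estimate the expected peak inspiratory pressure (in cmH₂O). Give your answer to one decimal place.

Flow: 65 L/min ÷ 60 = 1.0833 L/s.
Equation of motion (constant flow): PIP = Vt/C + R·V̇ + PEEP.
PIP = 480/60.0 + 14.8×1.0833 + 4 = 8.0 + 16.033 + 4 = 28.033 cmH2O.

28.0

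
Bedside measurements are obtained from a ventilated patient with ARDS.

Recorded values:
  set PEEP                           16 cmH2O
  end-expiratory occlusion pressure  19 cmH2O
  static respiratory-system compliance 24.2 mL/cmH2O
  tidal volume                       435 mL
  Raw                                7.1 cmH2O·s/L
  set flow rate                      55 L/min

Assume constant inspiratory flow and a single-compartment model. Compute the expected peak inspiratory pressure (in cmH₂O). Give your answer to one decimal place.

Flow: 55 L/min ÷ 60 = 0.9167 L/s.
Total PEEP = 19 cmH2O (set 16 + intrinsic 3); this is the baseline alveolar pressure.
Equation of motion (constant flow): PIP = Vt/C + R·V̇ + PEEP.
PIP = 435/24.2 + 7.1×0.9167 + 19 = 17.975 + 6.509 + 19 = 43.484 cmH2O.

43.5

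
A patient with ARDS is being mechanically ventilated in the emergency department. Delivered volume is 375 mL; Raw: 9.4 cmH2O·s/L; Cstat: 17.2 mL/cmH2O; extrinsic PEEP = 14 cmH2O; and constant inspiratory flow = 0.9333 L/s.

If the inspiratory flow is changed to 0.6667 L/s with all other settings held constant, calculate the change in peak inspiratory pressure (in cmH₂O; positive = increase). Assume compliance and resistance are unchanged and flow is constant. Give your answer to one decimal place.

PIP = Vt/C + R·V̇ + PEEP (constant-flow equation of motion).
Only the resistive term changes: ΔPIP = R × ΔV̇ = 9.4 × (0.6667 − 0.9333) = 9.4 × -0.2666 = -2.506 cmH2O.

-2.5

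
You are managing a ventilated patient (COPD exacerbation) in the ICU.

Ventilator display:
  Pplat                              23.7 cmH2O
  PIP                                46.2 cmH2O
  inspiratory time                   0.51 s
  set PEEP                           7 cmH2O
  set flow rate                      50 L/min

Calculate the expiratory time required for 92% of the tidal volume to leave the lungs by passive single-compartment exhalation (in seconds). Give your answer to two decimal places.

1.74

Flow: 50 L/min ÷ 60 = 0.8333 L/s.
Vt = flow × Ti = 0.8333 L/s × 0.51 s × 1000 mL/L = 424.98 mL.
R = (PIP − Pplat)/V̇ = (46.2 − 23.7) / 0.8333 = 22.5/0.8333 = 27.001 cmH2O·s/L.
C = Vt/(Pplat − PEEP) = 424.98 / (23.7 − 7) = 424.98/16.7 = 25.448 mL/cmH2O.
τ = R × C = 27.001 × 0.02545 L/cmH2O = 0.6872 s.
t = −τ·ln(1 − 0.92) = −0.6872·ln(0.08) = 1.736 s.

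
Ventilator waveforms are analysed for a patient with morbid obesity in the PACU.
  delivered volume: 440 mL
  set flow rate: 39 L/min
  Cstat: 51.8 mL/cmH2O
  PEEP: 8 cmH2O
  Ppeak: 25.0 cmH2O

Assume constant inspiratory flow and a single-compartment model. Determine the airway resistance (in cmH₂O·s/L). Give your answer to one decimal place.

Flow: 39 L/min ÷ 60 = 0.65 L/s.
Equation of motion (constant flow): PIP = Vt/C + R·V̇ + PEEP.
R·V̇ = PIP − Vt/C − PEEP = 25.0 − 440/51.8 − 8 = 25.0 − 8.494 − 8 = 8.506 cmH2O.
R = 8.506 / 0.65 = 13.086 cmH2O·s/L.

13.1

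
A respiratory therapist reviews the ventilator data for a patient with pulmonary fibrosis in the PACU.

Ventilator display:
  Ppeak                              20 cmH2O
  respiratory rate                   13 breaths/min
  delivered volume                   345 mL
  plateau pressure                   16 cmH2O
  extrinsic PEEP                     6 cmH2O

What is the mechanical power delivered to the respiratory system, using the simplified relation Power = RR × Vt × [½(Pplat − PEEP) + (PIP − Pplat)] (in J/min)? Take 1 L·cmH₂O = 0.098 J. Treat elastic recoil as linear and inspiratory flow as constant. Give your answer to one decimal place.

4.0

Per-breath work = Vt × [½(Pplat−PEEP) + (PIP−Pplat)] = 0.345 × [0.5×10.0 + 4.0] = 0.345 × 9.0 = 3.105 L·cmH2O.
Power = 13 × 3.105 = 40.365 L·cmH2O/min.
× 0.098 J/(L·cmH2O) → 3.956 J/min.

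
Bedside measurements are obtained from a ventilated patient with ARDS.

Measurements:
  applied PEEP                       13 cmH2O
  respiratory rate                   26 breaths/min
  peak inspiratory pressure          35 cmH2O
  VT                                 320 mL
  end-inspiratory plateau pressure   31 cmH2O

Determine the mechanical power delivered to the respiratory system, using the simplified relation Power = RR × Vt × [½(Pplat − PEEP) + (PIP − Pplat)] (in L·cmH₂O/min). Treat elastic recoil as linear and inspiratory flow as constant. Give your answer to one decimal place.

108.2

Per-breath work = Vt × [½(Pplat−PEEP) + (PIP−Pplat)] = 0.320 × [0.5×18.0 + 4.0] = 0.320 × 13.0 = 4.16 L·cmH2O.
Power = 26 × 4.16 = 108.16 L·cmH2O/min.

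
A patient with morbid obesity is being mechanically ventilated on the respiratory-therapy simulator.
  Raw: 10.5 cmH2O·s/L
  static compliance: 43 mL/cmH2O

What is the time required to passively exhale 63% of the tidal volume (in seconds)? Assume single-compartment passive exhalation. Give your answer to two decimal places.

0.45

τ = R × C = 10.5 × 43 mL/cmH2O = 10.5 × 0.043 L/cmH2O = 0.4515 s.
Exhaled fraction f = 1 − e^(−t/τ) → t = −τ·ln(1 − f) = −0.4515·ln(0.37) = 0.4489 s.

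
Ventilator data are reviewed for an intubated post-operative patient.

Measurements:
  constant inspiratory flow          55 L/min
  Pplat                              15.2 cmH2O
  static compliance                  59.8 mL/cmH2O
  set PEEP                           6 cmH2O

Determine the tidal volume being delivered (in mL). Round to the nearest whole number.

550

Vt = Cstat × (Pplat − PEEP) = 59.8 × (15.2 − 6) = 59.8 × 9.2 = 550.16 mL.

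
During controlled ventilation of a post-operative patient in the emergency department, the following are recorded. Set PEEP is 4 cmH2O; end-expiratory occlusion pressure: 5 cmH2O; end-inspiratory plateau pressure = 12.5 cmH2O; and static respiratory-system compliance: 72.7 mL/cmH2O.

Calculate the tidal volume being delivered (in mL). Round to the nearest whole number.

End-expiratory occlusion gives total PEEP = 5 cmH2O (intrinsic PEEP = 5 − 4 = 1). Use total PEEP for the elastic gradient.
Vt = Cstat × (Pplat − PEEPtotal) = 72.7 × (12.5 − 5) = 72.7 × 7.5 = 545.25 mL.

545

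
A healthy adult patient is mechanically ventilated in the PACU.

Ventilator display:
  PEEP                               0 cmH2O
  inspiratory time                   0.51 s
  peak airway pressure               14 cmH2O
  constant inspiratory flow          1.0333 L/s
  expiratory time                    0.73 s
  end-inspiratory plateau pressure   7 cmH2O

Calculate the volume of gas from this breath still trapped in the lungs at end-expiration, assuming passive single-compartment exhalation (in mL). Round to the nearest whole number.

126

Vt = flow × Ti = 1.0333 L/s × 0.51 s × 1000 mL/L = 526.98 mL.
R = (PIP − Pplat)/V̇ = (14 − 7) / 1.0333 = 7.0/1.0333 = 6.774 cmH2O·s/L.
C = Vt/(Pplat − PEEP) = 526.98 / (7 − 0) = 526.98/7.0 = 75.283 mL/cmH2O.
τ = R × C = 6.774 × 0.07528 L/cmH2O = 0.5099 s.
Fraction remaining = e^(−Te/τ) = e^(−0.73/0.5099) = 0.2389.
Trapped volume = 526.98 × 0.2389 = 125.9 mL.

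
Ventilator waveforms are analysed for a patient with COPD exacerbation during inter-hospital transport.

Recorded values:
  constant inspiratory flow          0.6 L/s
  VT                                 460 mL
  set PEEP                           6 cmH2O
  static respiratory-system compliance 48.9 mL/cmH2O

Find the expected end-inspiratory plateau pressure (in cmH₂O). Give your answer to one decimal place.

15.4

Pplat = PEEP + Vt / Cstat = 6 + 460 / 48.9 = 6 + 9.407 = 15.407 cmH2O.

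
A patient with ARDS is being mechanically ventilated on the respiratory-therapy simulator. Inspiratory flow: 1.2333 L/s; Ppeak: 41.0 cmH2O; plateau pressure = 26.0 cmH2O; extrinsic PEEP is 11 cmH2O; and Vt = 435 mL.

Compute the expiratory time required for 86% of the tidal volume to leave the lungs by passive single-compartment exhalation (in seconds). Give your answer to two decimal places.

R = (PIP − Pplat)/V̇ = (41.0 − 26.0) / 1.2333 = 15.0/1.2333 = 12.162 cmH2O·s/L.
C = Vt/(Pplat − PEEP) = 435.0 / (26.0 − 11) = 435.0/15.0 = 29.0 mL/cmH2O.
τ = R × C = 12.162 × 0.029 L/cmH2O = 0.3527 s.
t = −τ·ln(1 − 0.86) = −0.3527·ln(0.14) = 0.6934 s.

0.69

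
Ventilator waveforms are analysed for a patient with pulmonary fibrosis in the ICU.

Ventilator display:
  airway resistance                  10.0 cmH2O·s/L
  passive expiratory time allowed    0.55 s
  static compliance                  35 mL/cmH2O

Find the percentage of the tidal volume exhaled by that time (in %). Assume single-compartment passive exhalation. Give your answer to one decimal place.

τ = R × C = 10.0 × 35 mL/cmH2O = 10.0 × 0.035 L/cmH2O = 0.35 s.
Passive exhalation: V(t)/V₀ = e^(−t/τ) = e^(−0.55/0.35) = 0.2077.
Fraction exhaled = 1 − 0.2077 = 0.7923 → 79.23%.

79.2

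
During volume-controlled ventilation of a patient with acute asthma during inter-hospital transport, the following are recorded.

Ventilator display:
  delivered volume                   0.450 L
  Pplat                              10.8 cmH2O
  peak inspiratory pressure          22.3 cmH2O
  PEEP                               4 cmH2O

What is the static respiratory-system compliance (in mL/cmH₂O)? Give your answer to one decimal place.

66.2

Cstat = Vt / (Pplat − PEEP) = 450 / (10.8 − 4) = 450 / 6.8 = 66.176 mL/cmH2O.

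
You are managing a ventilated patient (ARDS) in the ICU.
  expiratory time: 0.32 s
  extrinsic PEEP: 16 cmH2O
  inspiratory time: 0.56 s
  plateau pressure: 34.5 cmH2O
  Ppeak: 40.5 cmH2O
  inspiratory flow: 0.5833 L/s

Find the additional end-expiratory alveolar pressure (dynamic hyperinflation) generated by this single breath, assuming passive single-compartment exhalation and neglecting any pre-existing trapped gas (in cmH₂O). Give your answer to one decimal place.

Vt = flow × Ti = 0.5833 L/s × 0.56 s × 1000 mL/L = 326.65 mL.
R = (PIP − Pplat)/V̇ = (40.5 − 34.5) / 0.5833 = 6.0/0.5833 = 10.286 cmH2O·s/L.
C = Vt/(Pplat − PEEP) = 326.65 / (34.5 − 16) = 326.65/18.5 = 17.657 mL/cmH2O.
τ = R × C = 10.286 × 0.01766 L/cmH2O = 0.1817 s.
Fraction remaining = e^(−Te/τ) = e^(−0.32/0.1817) = 0.1718; trapped volume = 326.65 × 0.1718 = 56.118 mL.
Additional alveolar pressure from trapping ≈ V_trapped / C = 56.118 / 17.657 = 3.178 cmH2O.

3.2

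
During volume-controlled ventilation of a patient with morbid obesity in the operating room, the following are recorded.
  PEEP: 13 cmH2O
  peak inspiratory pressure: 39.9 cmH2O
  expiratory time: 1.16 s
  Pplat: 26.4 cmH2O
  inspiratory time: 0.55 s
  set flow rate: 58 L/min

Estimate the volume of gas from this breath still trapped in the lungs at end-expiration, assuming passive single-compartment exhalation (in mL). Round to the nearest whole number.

66

Flow: 58 L/min ÷ 60 = 0.9667 L/s.
Vt = flow × Ti = 0.9667 L/s × 0.55 s × 1000 mL/L = 531.69 mL.
R = (PIP − Pplat)/V̇ = (39.9 − 26.4) / 0.9667 = 13.5/0.9667 = 13.965 cmH2O·s/L.
C = Vt/(Pplat − PEEP) = 531.69 / (26.4 − 13) = 531.69/13.4 = 39.678 mL/cmH2O.
τ = R × C = 13.965 × 0.03968 L/cmH2O = 0.5541 s.
Fraction remaining = e^(−Te/τ) = e^(−1.16/0.5541) = 0.1233.
Trapped volume = 531.69 × 0.1233 = 65.557 mL.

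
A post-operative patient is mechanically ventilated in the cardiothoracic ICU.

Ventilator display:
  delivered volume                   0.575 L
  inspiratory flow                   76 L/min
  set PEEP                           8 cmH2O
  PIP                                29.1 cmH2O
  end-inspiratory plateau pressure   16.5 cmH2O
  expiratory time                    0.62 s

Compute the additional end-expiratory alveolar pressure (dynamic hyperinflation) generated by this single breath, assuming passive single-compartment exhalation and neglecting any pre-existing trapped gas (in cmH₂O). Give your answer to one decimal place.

Flow: 76 L/min ÷ 60 = 1.2667 L/s.
R = (PIP − Pplat)/V̇ = (29.1 − 16.5) / 1.2667 = 12.6/1.2667 = 9.947 cmH2O·s/L.
C = Vt/(Pplat − PEEP) = 575.0 / (16.5 − 8) = 575.0/8.5 = 67.647 mL/cmH2O.
τ = R × C = 9.947 × 0.06765 L/cmH2O = 0.6729 s.
Fraction remaining = e^(−Te/τ) = e^(−0.62/0.6729) = 0.398; trapped volume = 575.0 × 0.398 = 228.85 mL.
Additional alveolar pressure from trapping ≈ V_trapped / C = 228.85 / 67.647 = 3.383 cmH2O.

3.4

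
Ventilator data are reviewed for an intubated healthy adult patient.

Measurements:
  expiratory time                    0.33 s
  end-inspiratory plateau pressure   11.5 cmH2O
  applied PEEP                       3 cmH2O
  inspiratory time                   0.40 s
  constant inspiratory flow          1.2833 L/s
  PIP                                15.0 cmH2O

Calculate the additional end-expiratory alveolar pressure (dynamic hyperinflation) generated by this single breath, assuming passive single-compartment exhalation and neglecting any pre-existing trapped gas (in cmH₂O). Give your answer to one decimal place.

1.1

Vt = flow × Ti = 1.2833 L/s × 0.40 s × 1000 mL/L = 513.32 mL.
R = (PIP − Pplat)/V̇ = (15.0 − 11.5) / 1.2833 = 3.5/1.2833 = 2.727 cmH2O·s/L.
C = Vt/(Pplat − PEEP) = 513.32 / (11.5 − 3) = 513.32/8.5 = 60.391 mL/cmH2O.
τ = R × C = 2.727 × 0.06039 L/cmH2O = 0.1647 s.
Fraction remaining = e^(−Te/τ) = e^(−0.33/0.1647) = 0.1348; trapped volume = 513.32 × 0.1348 = 69.196 mL.
Additional alveolar pressure from trapping ≈ V_trapped / C = 69.196 / 60.391 = 1.146 cmH2O.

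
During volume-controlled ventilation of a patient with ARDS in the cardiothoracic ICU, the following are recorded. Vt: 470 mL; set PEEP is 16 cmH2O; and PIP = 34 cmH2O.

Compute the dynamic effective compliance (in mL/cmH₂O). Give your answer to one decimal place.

Dynamic compliance = Vt / (PIP − PEEP) = 470 / (34 − 16) = 470 / 18.0 = 26.111 mL/cmH2O.

26.1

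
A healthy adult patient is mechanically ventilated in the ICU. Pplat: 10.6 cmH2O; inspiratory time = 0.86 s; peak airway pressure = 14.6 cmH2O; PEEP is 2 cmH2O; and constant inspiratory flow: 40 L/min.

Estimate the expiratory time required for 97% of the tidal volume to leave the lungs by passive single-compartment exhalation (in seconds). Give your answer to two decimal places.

1.40

Flow: 40 L/min ÷ 60 = 0.6667 L/s.
Vt = flow × Ti = 0.6667 L/s × 0.86 s × 1000 mL/L = 573.36 mL.
R = (PIP − Pplat)/V̇ = (14.6 − 10.6) / 0.6667 = 4.0/0.6667 = 6.0 cmH2O·s/L.
C = Vt/(Pplat − PEEP) = 573.36 / (10.6 − 2) = 573.36/8.6 = 66.67 mL/cmH2O.
τ = R × C = 6.0 × 0.06667 L/cmH2O = 0.4 s.
t = −τ·ln(1 − 0.97) = −0.4·ln(0.03) = 1.403 s.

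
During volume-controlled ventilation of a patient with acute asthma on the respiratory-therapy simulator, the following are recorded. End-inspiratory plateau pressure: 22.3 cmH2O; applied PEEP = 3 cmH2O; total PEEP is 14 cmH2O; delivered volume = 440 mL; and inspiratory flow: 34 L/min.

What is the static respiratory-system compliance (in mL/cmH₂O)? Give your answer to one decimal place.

End-expiratory occlusion gives total PEEP = 14 cmH2O (intrinsic PEEP = 14 − 3 = 11). Use total PEEP for the elastic gradient.
Cstat = Vt / (Pplat − PEEPtotal) = 440 / (22.3 − 14) = 440 / 8.3 = 53.012 mL/cmH2O.

53.0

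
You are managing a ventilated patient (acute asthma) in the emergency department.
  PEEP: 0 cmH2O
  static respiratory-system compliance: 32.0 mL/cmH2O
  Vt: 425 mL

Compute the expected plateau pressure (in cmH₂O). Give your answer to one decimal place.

13.3

Pplat = PEEP + Vt / Cstat = 0 + 425 / 32.0 = 0 + 13.281 = 13.281 cmH2O.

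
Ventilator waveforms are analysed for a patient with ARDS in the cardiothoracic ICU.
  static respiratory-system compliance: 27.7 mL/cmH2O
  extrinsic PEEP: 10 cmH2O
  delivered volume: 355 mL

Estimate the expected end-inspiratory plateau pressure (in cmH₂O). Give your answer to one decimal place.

Pplat = PEEP + Vt / Cstat = 10 + 355 / 27.7 = 10 + 12.816 = 22.816 cmH2O.

22.8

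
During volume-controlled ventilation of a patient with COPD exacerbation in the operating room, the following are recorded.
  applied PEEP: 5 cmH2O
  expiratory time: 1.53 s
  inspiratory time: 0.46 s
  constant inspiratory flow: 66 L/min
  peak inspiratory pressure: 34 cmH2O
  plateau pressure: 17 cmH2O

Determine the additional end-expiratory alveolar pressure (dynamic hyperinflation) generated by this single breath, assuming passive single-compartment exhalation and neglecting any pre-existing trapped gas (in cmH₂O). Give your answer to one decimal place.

1.1

Flow: 66 L/min ÷ 60 = 1.1 L/s.
Vt = flow × Ti = 1.1 L/s × 0.46 s × 1000 mL/L = 506.0 mL.
R = (PIP − Pplat)/V̇ = (34 − 17) / 1.1 = 17.0/1.1 = 15.455 cmH2O·s/L.
C = Vt/(Pplat − PEEP) = 506.0 / (17 − 5) = 506.0/12.0 = 42.167 mL/cmH2O.
τ = R × C = 15.455 × 0.04217 L/cmH2O = 0.6517 s.
Fraction remaining = e^(−Te/τ) = e^(−1.53/0.6517) = 0.09559; trapped volume = 506.0 × 0.09559 = 48.369 mL.
Additional alveolar pressure from trapping ≈ V_trapped / C = 48.369 / 42.167 = 1.147 cmH2O.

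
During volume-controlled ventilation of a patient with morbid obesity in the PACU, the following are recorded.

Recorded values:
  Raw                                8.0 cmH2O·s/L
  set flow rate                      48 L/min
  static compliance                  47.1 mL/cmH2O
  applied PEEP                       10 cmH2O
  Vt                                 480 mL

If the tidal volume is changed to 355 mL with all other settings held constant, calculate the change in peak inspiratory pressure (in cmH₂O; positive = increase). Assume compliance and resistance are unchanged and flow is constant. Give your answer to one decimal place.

PIP = Vt/C + R·V̇ + PEEP (constant-flow equation of motion).
Only the elastic term changes: ΔPIP = ΔVt / C = (355 − 480) / 47.1 = -2.654 cmH2O.

-2.7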